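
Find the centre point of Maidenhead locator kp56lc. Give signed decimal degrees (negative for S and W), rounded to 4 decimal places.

66.1042, 30.9583

Field K=10, P=15: +10·20° lon, +15·10° lat → SW at lon 20°, lat 60°.
Square 5, 6: +5·2° lon, +6·1° lat → SW at lon 30°, lat 66°.
Subsquare l=11, c=2: +11·0.0833333° lon, +2·0.0416667° lat → SW at lon 30.9167°, lat 66.0833°.
Cell spans 0.0833333° lon × 0.0416667° lat. Centre is SW corner plus half of each.
latitude 66.1042, longitude 30.9583.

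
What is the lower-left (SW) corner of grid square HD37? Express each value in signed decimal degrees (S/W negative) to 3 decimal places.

-53.000, -34.000

Field H=7, D=3: +7·20° lon, +3·10° lat → SW at lon -40°, lat -60°.
Square 3, 7: +3·2° lon, +7·1° lat → SW at lon -34°, lat -53°.
latitude -53.000, longitude -34.000.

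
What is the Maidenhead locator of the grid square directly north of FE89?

Latitude square 9; +1 → 10, wraps to 0, carry into field.
Latitude field E = 4; +1 → 5 = F.
The longitude characters are unchanged.

FF80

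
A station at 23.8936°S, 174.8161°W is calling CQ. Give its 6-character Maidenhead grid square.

Add 180° to longitude and 90° to latitude: 5.1839, 66.1064.
Field (20°×10°, letters A–R): 5.1839/20 → 0 → A, 66.1064/10 → 6 → G; chars AG.
Square (2°×1°, digits 0–9): 5.1839/2 → 2, 6.1064/1 → 6; chars 26.
Subsquare (5′×2.5′, letters a–x): 1.1839/0.0833333 → 14 → o, 0.1064/0.0416667 → 2 → c; chars oc.

AG26oc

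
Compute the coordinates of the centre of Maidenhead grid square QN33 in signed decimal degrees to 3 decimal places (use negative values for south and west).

Field Q=16, N=13: +16·20° lon, +13·10° lat → SW at lon 140°, lat 40°.
Square 3, 3: +3·2° lon, +3·1° lat → SW at lon 146°, lat 43°.
Cell spans 2° lon × 1° lat. Centre is SW corner plus half of each.
latitude 43.500, longitude 147.000.

43.500, 147.000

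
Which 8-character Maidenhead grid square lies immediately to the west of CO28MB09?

CO28lb99

Longitude extended square 0; −1 → -1, wraps to 9, carry into subsquare.
Longitude subsquare m = 12; −1 → 11 = l.
The latitude characters are unchanged.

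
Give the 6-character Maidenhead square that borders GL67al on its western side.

Longitude subsquare a = 0; −1 → -1, wraps to 23 = x, carry into square.
Longitude square 6; −1 → 5.
The latitude characters are unchanged.

GL57xl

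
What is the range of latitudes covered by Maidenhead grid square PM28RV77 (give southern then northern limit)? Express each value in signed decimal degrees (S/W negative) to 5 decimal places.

Field P=15, M=12: +15·20° lon, +12·10° lat → SW at lon 120°, lat 30°.
Square 2, 8: +2·2° lon, +8·1° lat → SW at lon 124°, lat 38°.
Subsquare r=17, v=21: +17·0.0833333° lon, +21·0.0416667° lat → SW at lon 125.417°, lat 38.875°.
Extended square 7, 7: +7·0.00833333° lon, +7·0.00416667° lat → SW at lon 125.475°, lat 38.9042°.
Cell spans 0.00833333° lon × 0.00416667° lat.
south 38.90417, north 38.90833.

38.90417, 38.90833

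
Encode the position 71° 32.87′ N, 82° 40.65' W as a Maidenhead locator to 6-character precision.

EQ81pn

Add 180° to longitude and 90° to latitude: 97.3225, 161.5478.
Field: 97.3225/20 → 4 → E, 161.5478/10 → 16 → Q; chars EQ.
Square: 17.3225/2 → 8, 1.5478/1 → 1; chars 81.
Subsquare: 1.3225/0.0833333 → 15 → p, 0.5478/0.0416667 → 13 → n; chars pn.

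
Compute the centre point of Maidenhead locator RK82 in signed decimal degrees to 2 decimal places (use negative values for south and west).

Field R=17, K=10: +17·20° lon, +10·10° lat → SW at lon 160°, lat 10°.
Square 8, 2: +8·2° lon, +2·1° lat → SW at lon 176°, lat 12°.
Cell spans 2° lon × 1° lat. Centre is SW corner plus half of each.
latitude 12.50, longitude 177.00.

12.50, 177.00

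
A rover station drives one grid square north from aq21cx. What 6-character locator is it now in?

AQ22ca

Latitude subsquare x = 23; +1 → 24, wraps to 0 = a, carry into square.
Latitude square 1; +1 → 2.
The longitude characters are unchanged.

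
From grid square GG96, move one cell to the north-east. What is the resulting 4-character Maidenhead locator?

Longitude square 9; +1 → 10, wraps to 0, carry into field.
Longitude field G = 6; +1 → 7 = H.
Latitude square 6; +1 → 7.

HG07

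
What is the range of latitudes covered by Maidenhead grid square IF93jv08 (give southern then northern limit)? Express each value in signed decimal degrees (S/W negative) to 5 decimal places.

-36.09167, -36.08750

Field I=8, F=5: +8·20° lon, +5·10° lat → SW at lon -20°, lat -40°.
Square 9, 3: +9·2° lon, +3·1° lat → SW at lon -2°, lat -37°.
Subsquare j=9, v=21: +9·0.0833333° lon, +21·0.0416667° lat → SW at lon -1.25°, lat -36.125°.
Extended square 0, 8: +0·0.00833333° lon, +8·0.00416667° lat → SW at lon -1.25°, lat -36.0917°.
Cell spans 0.00833333° lon × 0.00416667° lat.
south -36.09167, north -36.08750.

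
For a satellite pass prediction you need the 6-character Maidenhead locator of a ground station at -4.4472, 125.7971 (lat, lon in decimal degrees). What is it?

Offset from 180°W / 90°S: lon 305.7971°, lat 85.5528°.
Field: lon ⌊305.7971/20⌋ = 15 → P; lat ⌊85.5528/10⌋ = 8 → I.
Square: lon ⌊5.7971/2⌋ = 2; lat ⌊5.5528/1⌋ = 5.
Subsquare: lon ⌊1.7971/0.0833333⌋ = 21 → v; lat ⌊0.5528/0.0416667⌋ = 13 → n.

PI25vn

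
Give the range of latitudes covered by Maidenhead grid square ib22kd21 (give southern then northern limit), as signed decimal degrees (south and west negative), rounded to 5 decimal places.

Field I=8, B=1: +8·20° lon, +1·10° lat → SW at lon -20°, lat -80°.
Square 2, 2: +2·2° lon, +2·1° lat → SW at lon -16°, lat -78°.
Subsquare k=10, d=3: +10·0.0833333° lon, +3·0.0416667° lat → SW at lon -15.1667°, lat -77.875°.
Extended square 2, 1: +2·0.00833333° lon, +1·0.00416667° lat → SW at lon -15.15°, lat -77.8708°.
Cell spans 0.00833333° lon × 0.00416667° lat.
south -77.87083, north -77.86667.

-77.87083, -77.86667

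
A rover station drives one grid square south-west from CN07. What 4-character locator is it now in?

BN96

Longitude square 0; −1 → -1, wraps to 9, carry into field.
Longitude field C = 2; −1 → 1 = B.
Latitude square 7; −1 → 6.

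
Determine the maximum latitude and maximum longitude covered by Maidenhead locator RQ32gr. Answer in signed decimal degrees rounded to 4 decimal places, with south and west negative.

Field R=17, Q=16: +17·20° lon, +16·10° lat → SW at lon 160°, lat 70°.
Square 3, 2: +3·2° lon, +2·1° lat → SW at lon 166°, lat 72°.
Subsquare g=6, r=17: +6·0.0833333° lon, +17·0.0416667° lat → SW at lon 166.5°, lat 72.7083°.
Cell spans 0.0833333° lon × 0.0416667° lat. NE corner is SW corner plus one full cell.
latitude 72.7500, longitude 166.5833.

72.7500, 166.5833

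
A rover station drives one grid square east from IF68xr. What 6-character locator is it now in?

Longitude subsquare x = 23; +1 → 24, wraps to 0 = a, carry into square.
Longitude square 6; +1 → 7.
The latitude characters are unchanged.

IF78ar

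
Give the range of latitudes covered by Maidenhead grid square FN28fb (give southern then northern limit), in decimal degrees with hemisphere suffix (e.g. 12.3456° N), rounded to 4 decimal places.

48.0417° N, 48.0833° N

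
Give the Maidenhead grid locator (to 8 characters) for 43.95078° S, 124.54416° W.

Offset from 180°W / 90°S: lon 55.45584°, lat 46.04922°.
Field: lon ⌊55.45584/20⌋ = 2 → C; lat ⌊46.04922/10⌋ = 4 → E.
Square: lon ⌊15.45584/2⌋ = 7; lat ⌊6.04922/1⌋ = 6.
Subsquare: lon ⌊1.45584/0.0833333⌋ = 17 → r; lat ⌊0.04922/0.0416667⌋ = 1 → b.
Extended square: lon ⌊0.03917/0.00833333⌋ = 4; lat ⌊0.00755/0.00416667⌋ = 1.

CE76rb41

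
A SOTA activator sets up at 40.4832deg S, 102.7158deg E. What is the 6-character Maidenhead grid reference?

Offset from 180°W / 90°S: lon 282.7158°, lat 49.5168°.
Field: 282.7158/20 → 14 → O, 49.5168/10 → 4 → E; chars OE.
Square: 2.7158/2 → 1, 9.5168/1 → 9; chars 19.
Subsquare: 0.7158/0.0833333 → 8 → i, 0.5168/0.0416667 → 12 → m; chars im.

OE19im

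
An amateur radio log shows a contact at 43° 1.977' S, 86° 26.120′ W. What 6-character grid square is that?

EE66sx

Add 180° to longitude and 90° to latitude: 93.5647, 46.9671.
Field: lon ⌊93.5647/20⌋ = 4 → E; lat ⌊46.9671/10⌋ = 4 → E.
Square: lon ⌊13.5647/2⌋ = 6; lat ⌊6.9671/1⌋ = 6.
Subsquare: lon ⌊1.5647/0.0833333⌋ = 18 → s; lat ⌊0.9671/0.0416667⌋ = 23 → x.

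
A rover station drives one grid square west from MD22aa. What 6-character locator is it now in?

MD12xa

Longitude subsquare a = 0; −1 → -1, wraps to 23 = x, carry into square.
Longitude square 2; −1 → 1.
The latitude characters are unchanged.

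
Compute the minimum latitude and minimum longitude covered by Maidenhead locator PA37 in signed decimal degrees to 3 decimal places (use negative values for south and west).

-83.000, 126.000

Field P=15, A=0: +15·20° lon, +0·10° lat → SW at lon 120°, lat -90°.
Square 3, 7: +3·2° lon, +7·1° lat → SW at lon 126°, lat -83°.
latitude -83.000, longitude 126.000.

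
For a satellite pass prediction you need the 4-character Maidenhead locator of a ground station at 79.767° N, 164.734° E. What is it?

Offset from 180°W / 90°S: lon 344.73°, lat 169.77°.
Field: 344.73/20 → 17 → R, 169.77/10 → 16 → Q; chars RQ.
Square: 4.73/2 → 2, 9.77/1 → 9; chars 29.

RQ29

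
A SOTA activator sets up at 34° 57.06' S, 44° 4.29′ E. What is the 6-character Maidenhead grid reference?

LF25ab

Shift to the Maidenhead origin (180°W, 90°S): lon 224.0715, lat 55.0490.
Field: 224.0715/20 → 11 → L, 55.0490/10 → 5 → F; chars LF.
Square: 4.0715/2 → 2, 5.0490/1 → 5; chars 25.
Subsquare: 0.0715/0.0833333 → 0 → a, 0.0490/0.0416667 → 1 → b; chars ab.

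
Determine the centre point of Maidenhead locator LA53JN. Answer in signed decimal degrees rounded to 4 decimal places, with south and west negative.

Field L=11, A=0: +11·20° lon, +0·10° lat → SW at lon 40°, lat -90°.
Square 5, 3: +5·2° lon, +3·1° lat → SW at lon 50°, lat -87°.
Subsquare j=9, n=13: +9·0.0833333° lon, +13·0.0416667° lat → SW at lon 50.75°, lat -86.4583°.
Cell spans 0.0833333° lon × 0.0416667° lat. Centre is SW corner plus half of each.
latitude -86.4375, longitude 50.7917.

-86.4375, 50.7917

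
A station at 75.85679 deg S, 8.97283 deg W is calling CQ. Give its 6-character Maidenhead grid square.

Offset from 180°W / 90°S: lon 171.0272°, lat 14.1432°.
Field: 171.0272/20 → 8 → I, 14.1432/10 → 1 → B; chars IB.
Square: 11.0272/2 → 5, 4.1432/1 → 4; chars 54.
Subsquare: 1.0272/0.0833333 → 12 → m, 0.1432/0.0416667 → 3 → d; chars md.

IB54md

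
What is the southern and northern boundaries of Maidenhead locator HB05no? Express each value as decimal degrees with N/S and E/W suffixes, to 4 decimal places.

Field H=7, B=1: +7·20° lon, +1·10° lat → SW at lon -40°, lat -80°.
Square 0, 5: +0·2° lon, +5·1° lat → SW at lon -40°, lat -75°.
Subsquare n=13, o=14: +13·0.0833333° lon, +14·0.0416667° lat → SW at lon -38.9167°, lat -74.4167°.
Cell spans 0.0833333° lon × 0.0416667° lat.
south 74.4167° S, north 74.3750° S.

74.4167° S, 74.3750° S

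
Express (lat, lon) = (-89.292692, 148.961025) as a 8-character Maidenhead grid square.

Shift to the Maidenhead origin (180°W, 90°S): lon 328.96103, lat 0.70731.
Field: 328.96103/20 → 16 → Q, 0.70731/10 → 0 → A; chars QA.
Square: 8.96103/2 → 4, 0.70731/1 → 0; chars 40.
Subsquare: 0.96103/0.0833333 → 11 → l, 0.70731/0.0416667 → 16 → q; chars lq.
Extended square: 0.04436/0.00833333 → 5, 0.04064/0.00416667 → 9; chars 59.

QA40lq59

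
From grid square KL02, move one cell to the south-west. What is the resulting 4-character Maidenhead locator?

JL91

Longitude square 0; −1 → -1, wraps to 9, carry into field.
Longitude field K = 10; −1 → 9 = J.
Latitude square 2; −1 → 1.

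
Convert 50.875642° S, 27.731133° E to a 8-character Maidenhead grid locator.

KD39uc79

Offset from 180°W / 90°S: lon 207.73113°, lat 39.12436°.
Field (20°×10°, letters A–R): lon ⌊207.73113/20⌋ = 10 → K; lat ⌊39.12436/10⌋ = 3 → D.
Square (2°×1°, digits 0–9): lon ⌊7.73113/2⌋ = 3; lat ⌊9.12436/1⌋ = 9.
Subsquare (5′×2.5′, letters a–x): lon ⌊1.73113/0.0833333⌋ = 20 → u; lat ⌊0.12436/0.0416667⌋ = 2 → c.
Extended square (30″×15″, digits 0–9): lon ⌊0.06447/0.00833333⌋ = 7; lat ⌊0.04102/0.00416667⌋ = 9.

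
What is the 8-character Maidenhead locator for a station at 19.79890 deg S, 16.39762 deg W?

IH10te28

Shift to the Maidenhead origin (180°W, 90°S): lon 163.60238, lat 70.20110.
Field: 163.60238/20 → 8 → I, 70.20110/10 → 7 → H; chars IH.
Square: 3.60238/2 → 1, 0.20110/1 → 0; chars 10.
Subsquare: 1.60238/0.0833333 → 19 → t, 0.20110/0.0416667 → 4 → e; chars te.
Extended square: 0.01905/0.00833333 → 2, 0.03443/0.00416667 → 8; chars 28.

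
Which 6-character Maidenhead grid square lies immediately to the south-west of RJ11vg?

RJ11uf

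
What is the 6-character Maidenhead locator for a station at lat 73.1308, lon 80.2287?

NQ03cd

Shift to the Maidenhead origin (180°W, 90°S): lon 260.2287, lat 163.1308.
Field: 260.2287/20 → 13 → N, 163.1308/10 → 16 → Q; chars NQ.
Square: 0.2287/2 → 0, 3.1308/1 → 3; chars 03.
Subsquare: 0.2287/0.0833333 → 2 → c, 0.1308/0.0416667 → 3 → d; chars cd.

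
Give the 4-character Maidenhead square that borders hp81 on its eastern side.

HP91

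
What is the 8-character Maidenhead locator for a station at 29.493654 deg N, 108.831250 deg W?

Add 180° to longitude and 90° to latitude: 71.16875, 119.49365.
Field (20°×10°, letters A–R): lon ⌊71.16875/20⌋ = 3 → D; lat ⌊119.49365/10⌋ = 11 → L.
Square (2°×1°, digits 0–9): lon ⌊11.16875/2⌋ = 5; lat ⌊9.49365/1⌋ = 9.
Subsquare (5′×2.5′, letters a–x): lon ⌊1.16875/0.0833333⌋ = 14 → o; lat ⌊0.49365/0.0416667⌋ = 11 → l.
Extended square (30″×15″, digits 0–9): lon ⌊0.00208/0.00833333⌋ = 0; lat ⌊0.03532/0.00416667⌋ = 8.

DL59ol08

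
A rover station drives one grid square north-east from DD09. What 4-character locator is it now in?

DE10

Longitude square 0; +1 → 1.
Latitude square 9; +1 → 10, wraps to 0, carry into field.
Latitude field D = 3; +1 → 4 = E.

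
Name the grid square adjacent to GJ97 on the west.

GJ87

Longitude square 9; −1 → 8.
The latitude characters are unchanged.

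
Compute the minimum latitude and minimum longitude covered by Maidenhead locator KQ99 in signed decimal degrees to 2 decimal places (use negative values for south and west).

79.00, 38.00

Field K=10, Q=16: +10·20° lon, +16·10° lat → SW at lon 20°, lat 70°.
Square 9, 9: +9·2° lon, +9·1° lat → SW at lon 38°, lat 79°.
latitude 79.00, longitude 38.00.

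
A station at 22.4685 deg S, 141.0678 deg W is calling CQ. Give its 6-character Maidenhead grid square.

BG97lm

Add 180° to longitude and 90° to latitude: 38.9322, 67.5315.
Field: 38.9322/20 → 1 → B, 67.5315/10 → 6 → G; chars BG.
Square: 18.9322/2 → 9, 7.5315/1 → 7; chars 97.
Subsquare: 0.9322/0.0833333 → 11 → l, 0.5315/0.0416667 → 12 → m; chars lm.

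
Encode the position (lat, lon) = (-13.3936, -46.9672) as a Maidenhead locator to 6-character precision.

Add 180° to longitude and 90° to latitude: 133.0328, 76.6064.
Field: lon ⌊133.0328/20⌋ = 6 → G; lat ⌊76.6064/10⌋ = 7 → H.
Square: lon ⌊13.0328/2⌋ = 6; lat ⌊6.6064/1⌋ = 6.
Subsquare: lon ⌊1.0328/0.0833333⌋ = 12 → m; lat ⌊0.6064/0.0416667⌋ = 14 → o.

GH66mo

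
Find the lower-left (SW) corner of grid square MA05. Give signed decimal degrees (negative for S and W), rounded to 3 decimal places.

-85.000, 60.000

Field M=12, A=0: +12·20° lon, +0·10° lat → SW at lon 60°, lat -90°.
Square 0, 5: +0·2° lon, +5·1° lat → SW at lon 60°, lat -85°.
latitude -85.000, longitude 60.000.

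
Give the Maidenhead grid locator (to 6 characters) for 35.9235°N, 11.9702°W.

IM45aw

Offset from 180°W / 90°S: lon 168.0298°, lat 125.9235°.
Field: 168.0298/20 → 8 → I, 125.9235/10 → 12 → M; chars IM.
Square: 8.0298/2 → 4, 5.9235/1 → 5; chars 45.
Subsquare: 0.0298/0.0833333 → 0 → a, 0.9235/0.0416667 → 22 → w; chars aw.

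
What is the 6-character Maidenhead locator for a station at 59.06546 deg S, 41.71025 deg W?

GD90dw

Offset from 180°W / 90°S: lon 138.2897°, lat 30.9345°.
Field (20°×10°, letters A–R): lon ⌊138.2897/20⌋ = 6 → G; lat ⌊30.9345/10⌋ = 3 → D.
Square (2°×1°, digits 0–9): lon ⌊18.2897/2⌋ = 9; lat ⌊0.9345/1⌋ = 0.
Subsquare (5′×2.5′, letters a–x): lon ⌊0.2897/0.0833333⌋ = 3 → d; lat ⌊0.9345/0.0416667⌋ = 22 → w.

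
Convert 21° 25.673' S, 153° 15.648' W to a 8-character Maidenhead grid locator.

BG38in87

Add 180° to longitude and 90° to latitude: 26.73920, 68.57212.
Field: lon ⌊26.73920/20⌋ = 1 → B; lat ⌊68.57212/10⌋ = 6 → G.
Square: lon ⌊6.73920/2⌋ = 3; lat ⌊8.57212/1⌋ = 8.
Subsquare: lon ⌊0.73920/0.0833333⌋ = 8 → i; lat ⌊0.57212/0.0416667⌋ = 13 → n.
Extended square: lon ⌊0.07253/0.00833333⌋ = 8; lat ⌊0.03045/0.00416667⌋ = 7.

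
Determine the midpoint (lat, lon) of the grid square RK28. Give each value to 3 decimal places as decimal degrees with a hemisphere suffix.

18.500° N, 165.000° E

Field R=17, K=10: +17·20° lon, +10·10° lat → SW at lon 160°, lat 10°.
Square 2, 8: +2·2° lon, +8·1° lat → SW at lon 164°, lat 18°.
Cell spans 2° lon × 1° lat. Centre is SW corner plus half of each.
latitude 18.500° N, longitude 165.000° E.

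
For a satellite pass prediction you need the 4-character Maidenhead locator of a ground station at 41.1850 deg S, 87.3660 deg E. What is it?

NE38

Shift to the Maidenhead origin (180°W, 90°S): lon 267.37, lat 48.81.
Field: 267.37/20 → 13 → N, 48.81/10 → 4 → E; chars NE.
Square: 7.37/2 → 3, 8.81/1 → 8; chars 38.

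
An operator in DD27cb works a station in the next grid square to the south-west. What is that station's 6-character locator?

DD27ba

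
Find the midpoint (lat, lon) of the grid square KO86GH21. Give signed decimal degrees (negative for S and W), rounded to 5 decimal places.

56.29792, 36.52083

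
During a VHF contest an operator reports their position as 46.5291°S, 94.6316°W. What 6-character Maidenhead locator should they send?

EE23ql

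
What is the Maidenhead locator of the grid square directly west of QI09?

Longitude square 0; −1 → -1, wraps to 9, carry into field.
Longitude field Q = 16; −1 → 15 = P.
The latitude characters are unchanged.

PI99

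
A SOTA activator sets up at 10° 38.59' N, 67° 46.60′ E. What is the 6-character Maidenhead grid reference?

Add 180° to longitude and 90° to latitude: 247.7767, 100.6432.
Field: 247.7767/20 → 12 → M, 100.6432/10 → 10 → K; chars MK.
Square: 7.7767/2 → 3, 0.6432/1 → 0; chars 30.
Subsquare: 1.7767/0.0833333 → 21 → v, 0.6432/0.0416667 → 15 → p; chars vp.

MK30vp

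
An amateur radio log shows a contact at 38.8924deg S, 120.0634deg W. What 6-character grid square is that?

CF91xc

Offset from 180°W / 90°S: lon 59.9366°, lat 51.1076°.
Field: lon ⌊59.9366/20⌋ = 2 → C; lat ⌊51.1076/10⌋ = 5 → F.
Square: lon ⌊19.9366/2⌋ = 9; lat ⌊1.1076/1⌋ = 1.
Subsquare: lon ⌊1.9366/0.0833333⌋ = 23 → x; lat ⌊0.1076/0.0416667⌋ = 2 → c.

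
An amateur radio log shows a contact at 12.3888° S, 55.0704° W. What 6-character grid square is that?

GH27lo

Add 180° to longitude and 90° to latitude: 124.9296, 77.6112.
Field (20°×10°, letters A–R): lon ⌊124.9296/20⌋ = 6 → G; lat ⌊77.6112/10⌋ = 7 → H.
Square (2°×1°, digits 0–9): lon ⌊4.9296/2⌋ = 2; lat ⌊7.6112/1⌋ = 7.
Subsquare (5′×2.5′, letters a–x): lon ⌊0.9296/0.0833333⌋ = 11 → l; lat ⌊0.6112/0.0416667⌋ = 14 → o.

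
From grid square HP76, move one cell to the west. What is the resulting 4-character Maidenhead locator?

HP66

Longitude square 7; −1 → 6.
The latitude characters are unchanged.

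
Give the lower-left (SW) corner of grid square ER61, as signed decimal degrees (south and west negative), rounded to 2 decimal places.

Field E=4, R=17: +4·20° lon, +17·10° lat → SW at lon -100°, lat 80°.
Square 6, 1: +6·2° lon, +1·1° lat → SW at lon -88°, lat 81°.
latitude 81.00, longitude -88.00.

81.00, -88.00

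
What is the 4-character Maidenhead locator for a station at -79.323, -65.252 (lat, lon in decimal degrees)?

Add 180° to longitude and 90° to latitude: 114.75, 10.68.
Field: 114.75/20 → 5 → F, 10.68/10 → 1 → B; chars FB.
Square: 14.75/2 → 7, 0.68/1 → 0; chars 70.

FB70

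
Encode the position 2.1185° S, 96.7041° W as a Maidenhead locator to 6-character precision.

Shift to the Maidenhead origin (180°W, 90°S): lon 83.2959, lat 87.8815.
Field: lon ⌊83.2959/20⌋ = 4 → E; lat ⌊87.8815/10⌋ = 8 → I.
Square: lon ⌊3.2959/2⌋ = 1; lat ⌊7.8815/1⌋ = 7.
Subsquare: lon ⌊1.2959/0.0833333⌋ = 15 → p; lat ⌊0.8815/0.0416667⌋ = 21 → v.

EI17pv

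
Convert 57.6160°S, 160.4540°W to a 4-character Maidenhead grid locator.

AD92

Add 180° to longitude and 90° to latitude: 19.55, 32.38.
Field: 19.55/20 → 0 → A, 32.38/10 → 3 → D; chars AD.
Square: 19.55/2 → 9, 2.38/1 → 2; chars 92.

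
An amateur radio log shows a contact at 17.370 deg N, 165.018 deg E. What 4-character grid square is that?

Add 180° to longitude and 90° to latitude: 345.02, 107.37.
Field: 345.02/20 → 17 → R, 107.37/10 → 10 → K; chars RK.
Square: 5.02/2 → 2, 7.37/1 → 7; chars 27.

RK27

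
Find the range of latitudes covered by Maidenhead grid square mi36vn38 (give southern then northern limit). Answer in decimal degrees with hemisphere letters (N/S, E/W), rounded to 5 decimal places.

3.42500° S, 3.42083° S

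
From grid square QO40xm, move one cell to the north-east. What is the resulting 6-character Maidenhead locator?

QO50an

Longitude subsquare x = 23; +1 → 24, wraps to 0 = a, carry into square.
Longitude square 4; +1 → 5.
Latitude subsquare m = 12; +1 → 13 = n.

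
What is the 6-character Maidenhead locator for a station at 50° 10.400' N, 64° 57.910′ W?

Add 180° to longitude and 90° to latitude: 115.0348, 140.1733.
Field: 115.0348/20 → 5 → F, 140.1733/10 → 14 → O; chars FO.
Square: 15.0348/2 → 7, 0.1733/1 → 0; chars 70.
Subsquare: 1.0348/0.0833333 → 12 → m, 0.1733/0.0416667 → 4 → e; chars me.

FO70me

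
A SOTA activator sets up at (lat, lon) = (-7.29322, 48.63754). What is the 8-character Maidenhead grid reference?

LI42hq69

Shift to the Maidenhead origin (180°W, 90°S): lon 228.63754, lat 82.70678.
Field (20°×10°, letters A–R): lon ⌊228.63754/20⌋ = 11 → L; lat ⌊82.70678/10⌋ = 8 → I.
Square (2°×1°, digits 0–9): lon ⌊8.63754/2⌋ = 4; lat ⌊2.70678/1⌋ = 2.
Subsquare (5′×2.5′, letters a–x): lon ⌊0.63754/0.0833333⌋ = 7 → h; lat ⌊0.70678/0.0416667⌋ = 16 → q.
Extended square (30″×15″, digits 0–9): lon ⌊0.05421/0.00833333⌋ = 6; lat ⌊0.04011/0.00416667⌋ = 9.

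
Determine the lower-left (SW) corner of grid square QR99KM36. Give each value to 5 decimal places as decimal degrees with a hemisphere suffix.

89.52500° N, 158.85833° E

Field Q=16, R=17: +16·20° lon, +17·10° lat → SW at lon 140°, lat 80°.
Square 9, 9: +9·2° lon, +9·1° lat → SW at lon 158°, lat 89°.
Subsquare k=10, m=12: +10·0.0833333° lon, +12·0.0416667° lat → SW at lon 158.833°, lat 89.5°.
Extended square 3, 6: +3·0.00833333° lon, +6·0.00416667° lat → SW at lon 158.858°, lat 89.525°.
latitude 89.52500° N, longitude 158.85833° E.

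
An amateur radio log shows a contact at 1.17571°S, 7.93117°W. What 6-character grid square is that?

II68at

Add 180° to longitude and 90° to latitude: 172.0688, 88.8243.
Field (20°×10°, letters A–R): lon ⌊172.0688/20⌋ = 8 → I; lat ⌊88.8243/10⌋ = 8 → I.
Square (2°×1°, digits 0–9): lon ⌊12.0688/2⌋ = 6; lat ⌊8.8243/1⌋ = 8.
Subsquare (5′×2.5′, letters a–x): lon ⌊0.0688/0.0833333⌋ = 0 → a; lat ⌊0.8243/0.0416667⌋ = 19 → t.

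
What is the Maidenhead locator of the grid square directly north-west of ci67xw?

CI67wx

Longitude subsquare x = 23; −1 → 22 = w.
Latitude subsquare w = 22; +1 → 23 = x.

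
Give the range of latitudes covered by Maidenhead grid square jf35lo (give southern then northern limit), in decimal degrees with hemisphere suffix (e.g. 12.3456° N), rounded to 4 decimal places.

Field J=9, F=5: +9·20° lon, +5·10° lat → SW at lon 0°, lat -40°.
Square 3, 5: +3·2° lon, +5·1° lat → SW at lon 6°, lat -35°.
Subsquare l=11, o=14: +11·0.0833333° lon, +14·0.0416667° lat → SW at lon 6.91667°, lat -34.4167°.
Cell spans 0.0833333° lon × 0.0416667° lat.
south 34.4167° S, north 34.3750° S.

34.4167° S, 34.3750° S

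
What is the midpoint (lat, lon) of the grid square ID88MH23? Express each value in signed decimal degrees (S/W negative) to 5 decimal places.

Field I=8, D=3: +8·20° lon, +3·10° lat → SW at lon -20°, lat -60°.
Square 8, 8: +8·2° lon, +8·1° lat → SW at lon -4°, lat -52°.
Subsquare m=12, h=7: +12·0.0833333° lon, +7·0.0416667° lat → SW at lon -3°, lat -51.7083°.
Extended square 2, 3: +2·0.00833333° lon, +3·0.00416667° lat → SW at lon -2.98333°, lat -51.6958°.
Cell spans 0.00833333° lon × 0.00416667° lat. Centre is SW corner plus half of each.
latitude -51.69375, longitude -2.97917.

-51.69375, -2.97917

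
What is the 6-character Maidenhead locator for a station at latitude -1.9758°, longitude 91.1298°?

NI58na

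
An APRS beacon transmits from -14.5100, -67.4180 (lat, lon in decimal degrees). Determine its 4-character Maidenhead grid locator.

Offset from 180°W / 90°S: lon 112.58°, lat 75.49°.
Field (20°×10°, letters A–R): lon ⌊112.58/20⌋ = 5 → F; lat ⌊75.49/10⌋ = 7 → H.
Square (2°×1°, digits 0–9): lon ⌊12.58/2⌋ = 6; lat ⌊5.49/1⌋ = 5.

FH65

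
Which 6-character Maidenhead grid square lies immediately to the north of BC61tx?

Latitude subsquare x = 23; +1 → 24, wraps to 0 = a, carry into square.
Latitude square 1; +1 → 2.
The longitude characters are unchanged.

BC62ta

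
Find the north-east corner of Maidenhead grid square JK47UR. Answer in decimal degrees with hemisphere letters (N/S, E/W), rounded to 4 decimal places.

17.7500° N, 9.7500° E

Field J=9, K=10: +9·20° lon, +10·10° lat → SW at lon 0°, lat 10°.
Square 4, 7: +4·2° lon, +7·1° lat → SW at lon 8°, lat 17°.
Subsquare u=20, r=17: +20·0.0833333° lon, +17·0.0416667° lat → SW at lon 9.66667°, lat 17.7083°.
Cell spans 0.0833333° lon × 0.0416667° lat. NE corner is SW corner plus one full cell.
latitude 17.7500° N, longitude 9.7500° E.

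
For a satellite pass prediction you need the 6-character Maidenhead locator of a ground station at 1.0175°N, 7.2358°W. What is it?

Add 180° to longitude and 90° to latitude: 172.7642, 91.0175.
Field: lon ⌊172.7642/20⌋ = 8 → I; lat ⌊91.0175/10⌋ = 9 → J.
Square: lon ⌊12.7642/2⌋ = 6; lat ⌊1.0175/1⌋ = 1.
Subsquare: lon ⌊0.7642/0.0833333⌋ = 9 → j; lat ⌊0.0175/0.0416667⌋ = 0 → a.

IJ61ja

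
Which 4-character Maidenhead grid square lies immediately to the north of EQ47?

Latitude square 7; +1 → 8.
The longitude characters are unchanged.

EQ48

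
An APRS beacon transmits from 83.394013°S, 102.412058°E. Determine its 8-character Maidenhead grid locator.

Offset from 180°W / 90°S: lon 282.41206°, lat 6.60599°.
Field: 282.41206/20 → 14 → O, 6.60599/10 → 0 → A; chars OA.
Square: 2.41206/2 → 1, 6.60599/1 → 6; chars 16.
Subsquare: 0.41206/0.0833333 → 4 → e, 0.60599/0.0416667 → 14 → o; chars eo.
Extended square: 0.07872/0.00833333 → 9, 0.02265/0.00416667 → 5; chars 95.

OA16eo95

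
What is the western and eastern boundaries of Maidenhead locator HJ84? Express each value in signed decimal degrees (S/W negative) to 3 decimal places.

Field H=7, J=9: +7·20° lon, +9·10° lat → SW at lon -40°, lat 0°.
Square 8, 4: +8·2° lon, +4·1° lat → SW at lon -24°, lat 4°.
Cell spans 2° lon × 1° lat.
west -24.000, east -22.000.

-24.000, -22.000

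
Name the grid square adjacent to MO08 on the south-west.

Longitude square 0; −1 → -1, wraps to 9, carry into field.
Longitude field M = 12; −1 → 11 = L.
Latitude square 8; −1 → 7.

LO97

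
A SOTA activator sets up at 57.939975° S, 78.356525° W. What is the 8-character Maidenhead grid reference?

FD02tb74

Offset from 180°W / 90°S: lon 101.64347°, lat 32.06003°.
Field (20°×10°, letters A–R): lon ⌊101.64347/20⌋ = 5 → F; lat ⌊32.06003/10⌋ = 3 → D.
Square (2°×1°, digits 0–9): lon ⌊1.64347/2⌋ = 0; lat ⌊2.06003/1⌋ = 2.
Subsquare (5′×2.5′, letters a–x): lon ⌊1.64347/0.0833333⌋ = 19 → t; lat ⌊0.06003/0.0416667⌋ = 1 → b.
Extended square (30″×15″, digits 0–9): lon ⌊0.06014/0.00833333⌋ = 7; lat ⌊0.01836/0.00416667⌋ = 4.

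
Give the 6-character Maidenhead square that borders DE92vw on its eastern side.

Longitude subsquare v = 21; +1 → 22 = w.
The latitude characters are unchanged.

DE92ww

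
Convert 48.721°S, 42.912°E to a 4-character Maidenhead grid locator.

Add 180° to longitude and 90° to latitude: 222.91, 41.28.
Field: lon ⌊222.91/20⌋ = 11 → L; lat ⌊41.28/10⌋ = 4 → E.
Square: lon ⌊2.91/2⌋ = 1; lat ⌊1.28/1⌋ = 1.

LE11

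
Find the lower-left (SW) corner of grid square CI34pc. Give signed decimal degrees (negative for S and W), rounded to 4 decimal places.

-5.9167, -132.7500

Field C=2, I=8: +2·20° lon, +8·10° lat → SW at lon -140°, lat -10°.
Square 3, 4: +3·2° lon, +4·1° lat → SW at lon -134°, lat -6°.
Subsquare p=15, c=2: +15·0.0833333° lon, +2·0.0416667° lat → SW at lon -132.75°, lat -5.91667°.
latitude -5.9167, longitude -132.7500.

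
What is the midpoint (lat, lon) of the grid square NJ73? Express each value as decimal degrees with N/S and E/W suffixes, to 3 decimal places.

3.500° N, 95.000° E

Field N=13, J=9: +13·20° lon, +9·10° lat → SW at lon 80°, lat 0°.
Square 7, 3: +7·2° lon, +3·1° lat → SW at lon 94°, lat 3°.
Cell spans 2° lon × 1° lat. Centre is SW corner plus half of each.
latitude 3.500° N, longitude 95.000° E.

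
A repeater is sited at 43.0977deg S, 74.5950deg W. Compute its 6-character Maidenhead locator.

FE26qv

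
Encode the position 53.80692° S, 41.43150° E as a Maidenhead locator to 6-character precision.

LD06re

Offset from 180°W / 90°S: lon 221.4315°, lat 36.1931°.
Field (20°×10°, letters A–R): lon ⌊221.4315/20⌋ = 11 → L; lat ⌊36.1931/10⌋ = 3 → D.
Square (2°×1°, digits 0–9): lon ⌊1.4315/2⌋ = 0; lat ⌊6.1931/1⌋ = 6.
Subsquare (5′×2.5′, letters a–x): lon ⌊1.4315/0.0833333⌋ = 17 → r; lat ⌊0.1931/0.0416667⌋ = 4 → e.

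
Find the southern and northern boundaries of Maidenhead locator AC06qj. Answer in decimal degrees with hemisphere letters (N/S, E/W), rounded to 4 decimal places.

63.6250° S, 63.5833° S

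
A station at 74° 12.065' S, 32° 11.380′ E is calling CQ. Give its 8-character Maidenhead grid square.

Add 180° to longitude and 90° to latitude: 212.18967, 15.79892.
Field (20°×10°, letters A–R): 212.18967/20 → 10 → K, 15.79892/10 → 1 → B; chars KB.
Square (2°×1°, digits 0–9): 12.18967/2 → 6, 5.79892/1 → 5; chars 65.
Subsquare (5′×2.5′, letters a–x): 0.18967/0.0833333 → 2 → c, 0.79892/0.0416667 → 19 → t; chars ct.
Extended square (30″×15″, digits 0–9): 0.02300/0.00833333 → 2, 0.00725/0.00416667 → 1; chars 21.

KB65ct21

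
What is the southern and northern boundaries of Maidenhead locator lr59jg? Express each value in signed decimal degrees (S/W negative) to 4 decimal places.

89.2500, 89.2917

Field L=11, R=17: +11·20° lon, +17·10° lat → SW at lon 40°, lat 80°.
Square 5, 9: +5·2° lon, +9·1° lat → SW at lon 50°, lat 89°.
Subsquare j=9, g=6: +9·0.0833333° lon, +6·0.0416667° lat → SW at lon 50.75°, lat 89.25°.
Cell spans 0.0833333° lon × 0.0416667° lat.
south 89.2500, north 89.2917.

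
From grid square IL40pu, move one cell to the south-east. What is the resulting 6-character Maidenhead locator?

Longitude subsquare p = 15; +1 → 16 = q.
Latitude subsquare u = 20; −1 → 19 = t.

IL40qt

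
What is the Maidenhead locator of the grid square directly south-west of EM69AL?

EM59xk

Longitude subsquare a = 0; −1 → -1, wraps to 23 = x, carry into square.
Longitude square 6; −1 → 5.
Latitude subsquare l = 11; −1 → 10 = k.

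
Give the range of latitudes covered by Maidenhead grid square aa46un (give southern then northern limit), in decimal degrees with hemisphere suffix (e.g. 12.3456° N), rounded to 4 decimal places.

83.4583° S, 83.4167° S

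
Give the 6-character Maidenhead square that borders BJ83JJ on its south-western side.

BJ83ii

Longitude subsquare j = 9; −1 → 8 = i.
Latitude subsquare j = 9; −1 → 8 = i.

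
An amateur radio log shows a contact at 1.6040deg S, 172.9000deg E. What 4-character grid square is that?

Add 180° to longitude and 90° to latitude: 352.90, 88.40.
Field: 352.90/20 → 17 → R, 88.40/10 → 8 → I; chars RI.
Square: 12.90/2 → 6, 8.40/1 → 8; chars 68.

RI68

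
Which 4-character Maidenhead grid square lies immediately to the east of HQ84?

HQ94

Longitude square 8; +1 → 9.
The latitude characters are unchanged.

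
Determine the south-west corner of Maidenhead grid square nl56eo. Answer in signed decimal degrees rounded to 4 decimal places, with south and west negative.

26.5833, 90.3333

Field N=13, L=11: +13·20° lon, +11·10° lat → SW at lon 80°, lat 20°.
Square 5, 6: +5·2° lon, +6·1° lat → SW at lon 90°, lat 26°.
Subsquare e=4, o=14: +4·0.0833333° lon, +14·0.0416667° lat → SW at lon 90.3333°, lat 26.5833°.
latitude 26.5833, longitude 90.3333.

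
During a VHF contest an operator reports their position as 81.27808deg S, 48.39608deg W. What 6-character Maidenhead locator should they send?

GA58tr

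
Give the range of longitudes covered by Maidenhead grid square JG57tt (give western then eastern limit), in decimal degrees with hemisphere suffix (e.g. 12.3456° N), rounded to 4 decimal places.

Field J=9, G=6: +9·20° lon, +6·10° lat → SW at lon 0°, lat -30°.
Square 5, 7: +5·2° lon, +7·1° lat → SW at lon 10°, lat -23°.
Subsquare t=19, t=19: +19·0.0833333° lon, +19·0.0416667° lat → SW at lon 11.5833°, lat -22.2083°.
Cell spans 0.0833333° lon × 0.0416667° lat.
west 11.5833° E, east 11.6667° E.

11.5833° E, 11.6667° E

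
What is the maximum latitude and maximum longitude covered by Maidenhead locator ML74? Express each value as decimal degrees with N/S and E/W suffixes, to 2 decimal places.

25.00° N, 76.00° E

Field M=12, L=11: +12·20° lon, +11·10° lat → SW at lon 60°, lat 20°.
Square 7, 4: +7·2° lon, +4·1° lat → SW at lon 74°, lat 24°.
Cell spans 2° lon × 1° lat. NE corner is SW corner plus one full cell.
latitude 25.00° N, longitude 76.00° E.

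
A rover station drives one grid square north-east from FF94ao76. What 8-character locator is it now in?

FF94ao87

Longitude extended square 7; +1 → 8.
Latitude extended square 6; +1 → 7.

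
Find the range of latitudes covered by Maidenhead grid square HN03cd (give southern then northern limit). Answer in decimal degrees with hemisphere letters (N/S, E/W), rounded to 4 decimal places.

Field H=7, N=13: +7·20° lon, +13·10° lat → SW at lon -40°, lat 40°.
Square 0, 3: +0·2° lon, +3·1° lat → SW at lon -40°, lat 43°.
Subsquare c=2, d=3: +2·0.0833333° lon, +3·0.0416667° lat → SW at lon -39.8333°, lat 43.125°.
Cell spans 0.0833333° lon × 0.0416667° lat.
south 43.1250° N, north 43.1667° N.

43.1250° N, 43.1667° N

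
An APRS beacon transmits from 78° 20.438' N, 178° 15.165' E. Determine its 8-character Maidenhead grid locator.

RQ98di01

Shift to the Maidenhead origin (180°W, 90°S): lon 358.25275, lat 168.34063.
Field: lon ⌊358.25275/20⌋ = 17 → R; lat ⌊168.34063/10⌋ = 16 → Q.
Square: lon ⌊18.25275/2⌋ = 9; lat ⌊8.34063/1⌋ = 8.
Subsquare: lon ⌊0.25275/0.0833333⌋ = 3 → d; lat ⌊0.34063/0.0416667⌋ = 8 → i.
Extended square: lon ⌊0.00275/0.00833333⌋ = 0; lat ⌊0.00730/0.00416667⌋ = 1.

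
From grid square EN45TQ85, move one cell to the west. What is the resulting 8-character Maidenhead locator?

EN45tq75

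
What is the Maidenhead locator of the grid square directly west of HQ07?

GQ97

Longitude square 0; −1 → -1, wraps to 9, carry into field.
Longitude field H = 7; −1 → 6 = G.
The latitude characters are unchanged.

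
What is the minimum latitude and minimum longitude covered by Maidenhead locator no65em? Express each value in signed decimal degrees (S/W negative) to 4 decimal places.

Field N=13, O=14: +13·20° lon, +14·10° lat → SW at lon 80°, lat 50°.
Square 6, 5: +6·2° lon, +5·1° lat → SW at lon 92°, lat 55°.
Subsquare e=4, m=12: +4·0.0833333° lon, +12·0.0416667° lat → SW at lon 92.3333°, lat 55.5°.
latitude 55.5000, longitude 92.3333.

55.5000, 92.3333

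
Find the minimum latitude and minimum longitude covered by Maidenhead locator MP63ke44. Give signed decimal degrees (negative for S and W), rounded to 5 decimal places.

63.18333, 72.86667

Field M=12, P=15: +12·20° lon, +15·10° lat → SW at lon 60°, lat 60°.
Square 6, 3: +6·2° lon, +3·1° lat → SW at lon 72°, lat 63°.
Subsquare k=10, e=4: +10·0.0833333° lon, +4·0.0416667° lat → SW at lon 72.8333°, lat 63.1667°.
Extended square 4, 4: +4·0.00833333° lon, +4·0.00416667° lat → SW at lon 72.8667°, lat 63.1833°.
latitude 63.18333, longitude 72.86667.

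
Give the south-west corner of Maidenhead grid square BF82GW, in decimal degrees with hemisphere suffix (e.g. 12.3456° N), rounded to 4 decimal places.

Field B=1, F=5: +1·20° lon, +5·10° lat → SW at lon -160°, lat -40°.
Square 8, 2: +8·2° lon, +2·1° lat → SW at lon -144°, lat -38°.
Subsquare g=6, w=22: +6·0.0833333° lon, +22·0.0416667° lat → SW at lon -143.5°, lat -37.0833°.
latitude 37.0833° S, longitude 143.5000° W.

37.0833° S, 143.5000° W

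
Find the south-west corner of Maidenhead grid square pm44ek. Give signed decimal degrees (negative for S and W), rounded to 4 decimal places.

34.4167, 128.3333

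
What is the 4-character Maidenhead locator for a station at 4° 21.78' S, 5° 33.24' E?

JI25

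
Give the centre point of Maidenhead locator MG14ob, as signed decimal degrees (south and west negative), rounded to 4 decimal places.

-25.9375, 63.2083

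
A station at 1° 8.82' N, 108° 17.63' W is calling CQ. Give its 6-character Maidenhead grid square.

Add 180° to longitude and 90° to latitude: 71.7062, 91.1470.
Field: lon ⌊71.7062/20⌋ = 3 → D; lat ⌊91.1470/10⌋ = 9 → J.
Square: lon ⌊11.7062/2⌋ = 5; lat ⌊1.1470/1⌋ = 1.
Subsquare: lon ⌊1.7062/0.0833333⌋ = 20 → u; lat ⌊0.1470/0.0416667⌋ = 3 → d.

DJ51ud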